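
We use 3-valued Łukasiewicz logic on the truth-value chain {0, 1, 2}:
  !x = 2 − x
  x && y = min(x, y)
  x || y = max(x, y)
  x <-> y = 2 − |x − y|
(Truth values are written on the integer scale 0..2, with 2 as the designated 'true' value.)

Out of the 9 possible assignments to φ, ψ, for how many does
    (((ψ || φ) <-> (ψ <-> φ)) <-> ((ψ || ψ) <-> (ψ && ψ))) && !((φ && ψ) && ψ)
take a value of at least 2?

φ = 0, ψ = 0 ↦ 0  <
φ = 0, ψ = 1 ↦ 2  ≥
φ = 0, ψ = 2 ↦ 0  <
φ = 1, ψ = 0 ↦ 2  ≥
φ = 1, ψ = 1 ↦ 1  <
φ = 1, ψ = 2 ↦ 1  <
φ = 2, ψ = 0 ↦ 0  <
φ = 2, ψ = 1 ↦ 1  <
φ = 2, ψ = 2 ↦ 0  <
So 2 of the 9 assignments meet the threshold.

2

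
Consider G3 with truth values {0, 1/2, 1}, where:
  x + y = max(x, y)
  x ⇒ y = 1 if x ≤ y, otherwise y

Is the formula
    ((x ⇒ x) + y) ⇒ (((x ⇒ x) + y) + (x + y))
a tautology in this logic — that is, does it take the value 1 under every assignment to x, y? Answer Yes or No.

Yes

x = 0, y = 0 ↦ 1
x = 0, y = 1/2 ↦ 1
x = 0, y = 1 ↦ 1
x = 1/2, y = 0 ↦ 1
x = 1/2, y = 1/2 ↦ 1
x = 1/2, y = 1 ↦ 1
x = 1, y = 0 ↦ 1
x = 1, y = 1/2 ↦ 1
x = 1, y = 1 ↦ 1
Every assignment gives a value ≥ 1.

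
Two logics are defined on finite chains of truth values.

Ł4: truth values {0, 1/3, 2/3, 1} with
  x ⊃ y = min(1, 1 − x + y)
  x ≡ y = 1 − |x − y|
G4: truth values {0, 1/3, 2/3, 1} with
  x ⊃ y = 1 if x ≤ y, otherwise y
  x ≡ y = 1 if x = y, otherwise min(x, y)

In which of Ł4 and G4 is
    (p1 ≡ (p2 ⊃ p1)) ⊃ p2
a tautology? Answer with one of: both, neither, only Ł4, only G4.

In Ł4: at p1 = 1/3, p2 = 0 the value is 2/3 — not a tautology.
In G4: at p1 = 0, p2 = 1/3 the value is 1/3 — not a tautology.

neither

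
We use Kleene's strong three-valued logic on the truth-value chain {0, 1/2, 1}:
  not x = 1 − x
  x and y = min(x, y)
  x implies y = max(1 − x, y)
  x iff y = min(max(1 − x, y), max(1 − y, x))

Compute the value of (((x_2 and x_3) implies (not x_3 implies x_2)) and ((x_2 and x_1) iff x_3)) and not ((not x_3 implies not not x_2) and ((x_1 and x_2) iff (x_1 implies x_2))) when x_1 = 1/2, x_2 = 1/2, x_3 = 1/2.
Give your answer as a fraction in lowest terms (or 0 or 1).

1/2

x_2 and x_3 = 1/2 and 1/2 = 1/2
not x_3 = not 1/2 = 1/2
not x_3 implies x_2 = 1/2 implies 1/2 = 1/2
(x_2 and x_3) implies (not x_3 implies x_2) = 1/2 implies 1/2 = 1/2
x_2 and x_1 = 1/2 and 1/2 = 1/2
(x_2 and x_1) iff x_3 = 1/2 iff 1/2 = 1/2
((x_2 and x_3) implies (not x_3 implies x_2)) and ((x_2 and x_1) iff x_3) = 1/2 and 1/2 = 1/2
not x_3 = not 1/2 = 1/2
not x_2 = not 1/2 = 1/2
not not x_2 = not 1/2 = 1/2
not x_3 implies not not x_2 = 1/2 implies 1/2 = 1/2
x_1 and x_2 = 1/2 and 1/2 = 1/2
x_1 implies x_2 = 1/2 implies 1/2 = 1/2
(x_1 and x_2) iff (x_1 implies x_2) = 1/2 iff 1/2 = 1/2
(not x_3 implies not not x_2) and ((x_1 and x_2) iff (x_1 implies x_2)) = 1/2 and 1/2 = 1/2
not ((not x_3 implies not not x_2) and ((x_1 and x_2) iff (x_1 implies x_2))) = not 1/2 = 1/2
(((x_2 and x_3) implies (not x_3 implies x_2)) and ((x_2 and x_1) iff x_3)) and not ((not x_3 implies not not x_2) and ((x_1 and x_2) iff (x_1 implies x_2))) = 1/2 and 1/2 = 1/2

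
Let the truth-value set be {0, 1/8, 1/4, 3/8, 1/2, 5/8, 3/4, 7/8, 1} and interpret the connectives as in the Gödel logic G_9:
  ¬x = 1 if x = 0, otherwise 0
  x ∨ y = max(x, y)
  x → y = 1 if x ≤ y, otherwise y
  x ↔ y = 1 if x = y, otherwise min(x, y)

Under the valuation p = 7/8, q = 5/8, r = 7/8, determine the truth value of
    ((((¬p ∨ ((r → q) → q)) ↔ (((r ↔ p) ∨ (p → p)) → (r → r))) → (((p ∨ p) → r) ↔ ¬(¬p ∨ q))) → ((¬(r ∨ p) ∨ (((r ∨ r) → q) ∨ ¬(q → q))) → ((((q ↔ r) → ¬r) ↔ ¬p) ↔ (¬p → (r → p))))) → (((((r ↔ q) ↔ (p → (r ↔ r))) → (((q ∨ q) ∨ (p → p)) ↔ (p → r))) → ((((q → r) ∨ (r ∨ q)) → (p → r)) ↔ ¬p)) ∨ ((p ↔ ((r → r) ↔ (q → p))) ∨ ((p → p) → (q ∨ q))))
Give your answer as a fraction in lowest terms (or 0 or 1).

7/8

¬p = ¬7/8 = 0
r → q = 7/8 → 5/8 = 5/8
(r → q) → q = 5/8 → 5/8 = 1
¬p ∨ ((r → q) → q) = 0 ∨ 1 = 1
r ↔ p = 7/8 ↔ 7/8 = 1
p → p = 7/8 → 7/8 = 1
(r ↔ p) ∨ (p → p) = 1 ∨ 1 = 1
r → r = 7/8 → 7/8 = 1
((r ↔ p) ∨ (p → p)) → (r → r) = 1 → 1 = 1
(¬p ∨ ((r → q) → q)) ↔ (((r ↔ p) ∨ (p → p)) → (r → r)) = 1 ↔ 1 = 1
p ∨ p = 7/8 ∨ 7/8 = 7/8
(p ∨ p) → r = 7/8 → 7/8 = 1
¬p = ¬7/8 = 0
¬p ∨ q = 0 ∨ 5/8 = 5/8
¬(¬p ∨ q) = ¬5/8 = 0
((p ∨ p) → r) ↔ ¬(¬p ∨ q) = 1 ↔ 0 = 0
((¬p ∨ ((r → q) → q)) ↔ (((r ↔ p) ∨ (p → p)) → (r → r))) → (((p ∨ p) → r) ↔ ¬(¬p ∨ q)) = 1 → 0 = 0
r ∨ p = 7/8 ∨ 7/8 = 7/8
¬(r ∨ p) = ¬7/8 = 0
r ∨ r = 7/8 ∨ 7/8 = 7/8
(r ∨ r) → q = 7/8 → 5/8 = 5/8
q → q = 5/8 → 5/8 = 1
¬(q → q) = ¬1 = 0
((r ∨ r) → q) ∨ ¬(q → q) = 5/8 ∨ 0 = 5/8
¬(r ∨ p) ∨ (((r ∨ r) → q) ∨ ¬(q → q)) = 0 ∨ 5/8 = 5/8
q ↔ r = 5/8 ↔ 7/8 = 5/8
¬r = ¬7/8 = 0
(q ↔ r) → ¬r = 5/8 → 0 = 0
¬p = ¬7/8 = 0
((q ↔ r) → ¬r) ↔ ¬p = 0 ↔ 0 = 1
¬p = ¬7/8 = 0
r → p = 7/8 → 7/8 = 1
¬p → (r → p) = 0 → 1 = 1
(((q ↔ r) → ¬r) ↔ ¬p) ↔ (¬p → (r → p)) = 1 ↔ 1 = 1
(¬(r ∨ p) ∨ (((r ∨ r) → q) ∨ ¬(q → q))) → ((((q ↔ r) → ¬r) ↔ ¬p) ↔ (¬p → (r → p))) = 5/8 → 1 = 1
(((¬p ∨ ((r → q) → q)) ↔ (((r ↔ p) ∨ (p → p)) → (r → r))) → (((p ∨ p) → r) ↔ ¬(¬p ∨ q))) → ((¬(r ∨ p) ∨ (((r ∨ r) → q) ∨ ¬(q → q))) → ((((q ↔ r) → ¬r) ↔ ¬p) ↔ (¬p → (r → p)))) = 0 → 1 = 1
r ↔ q = 7/8 ↔ 5/8 = 5/8
r ↔ r = 7/8 ↔ 7/8 = 1
p → (r ↔ r) = 7/8 → 1 = 1
(r ↔ q) ↔ (p → (r ↔ r)) = 5/8 ↔ 1 = 5/8
q ∨ q = 5/8 ∨ 5/8 = 5/8
p → p = 7/8 → 7/8 = 1
(q ∨ q) ∨ (p → p) = 5/8 ∨ 1 = 1
p → r = 7/8 → 7/8 = 1
((q ∨ q) ∨ (p → p)) ↔ (p → r) = 1 ↔ 1 = 1
((r ↔ q) ↔ (p → (r ↔ r))) → (((q ∨ q) ∨ (p → p)) ↔ (p → r)) = 5/8 → 1 = 1
q → r = 5/8 → 7/8 = 1
r ∨ q = 7/8 ∨ 5/8 = 7/8
(q → r) ∨ (r ∨ q) = 1 ∨ 7/8 = 1
p → r = 7/8 → 7/8 = 1
((q → r) ∨ (r ∨ q)) → (p → r) = 1 → 1 = 1
¬p = ¬7/8 = 0
(((q → r) ∨ (r ∨ q)) → (p → r)) ↔ ¬p = 1 ↔ 0 = 0
(((r ↔ q) ↔ (p → (r ↔ r))) → (((q ∨ q) ∨ (p → p)) ↔ (p → r))) → ((((q → r) ∨ (r ∨ q)) → (p → r)) ↔ ¬p) = 1 → 0 = 0
r → r = 7/8 → 7/8 = 1
q → p = 5/8 → 7/8 = 1
(r → r) ↔ (q → p) = 1 ↔ 1 = 1
p ↔ ((r → r) ↔ (q → p)) = 7/8 ↔ 1 = 7/8
p → p = 7/8 → 7/8 = 1
q ∨ q = 5/8 ∨ 5/8 = 5/8
(p → p) → (q ∨ q) = 1 → 5/8 = 5/8
(p ↔ ((r → r) ↔ (q → p))) ∨ ((p → p) → (q ∨ q)) = 7/8 ∨ 5/8 = 7/8
((((r ↔ q) ↔ (p → (r ↔ r))) → (((q ∨ q) ∨ (p → p)) ↔ (p → r))) → ((((q → r) ∨ (r ∨ q)) → (p → r)) ↔ ¬p)) ∨ ((p ↔ ((r → r) ↔ (q → p))) ∨ ((p → p) → (q ∨ q))) = 0 ∨ 7/8 = 7/8
((((¬p ∨ ((r → q) → q)) ↔ (((r ↔ p) ∨ (p → p)) → (r → r))) → (((p ∨ p) → r) ↔ ¬(¬p ∨ q))) → ((¬(r ∨ p) ∨ (((r ∨ r) → q) ∨ ¬(q → q))) → ((((q ↔ r) → ¬r) ↔ ¬p) ↔ (¬p → (r → p))))) → (((((r ↔ q) ↔ (p → (r ↔ r))) → (((q ∨ q) ∨ (p → p)) ↔ (p → r))) → ((((q → r) ∨ (r ∨ q)) → (p → r)) ↔ ¬p)) ∨ ((p ↔ ((r → r) ↔ (q → p))) ∨ ((p → p) → (q ∨ q)))) = 1 → 7/8 = 7/8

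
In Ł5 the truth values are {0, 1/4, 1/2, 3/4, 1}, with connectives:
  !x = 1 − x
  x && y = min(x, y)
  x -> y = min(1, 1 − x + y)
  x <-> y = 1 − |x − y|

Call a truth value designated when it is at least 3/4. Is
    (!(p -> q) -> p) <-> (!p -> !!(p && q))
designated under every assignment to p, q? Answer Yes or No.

No

Counterexample: take p = 0, q = 0.
p -> q = 0 -> 0 = 1
!(p -> q) = !1 = 0
!(p -> q) -> p = 0 -> 0 = 1
!p = !0 = 1
p && q = 0 && 0 = 0
!(p && q) = !0 = 1
!!(p && q) = !1 = 0
!p -> !!(p && q) = 1 -> 0 = 0
(!(p -> q) -> p) <-> (!p -> !!(p && q)) = 1 <-> 0 = 0
This gives 0, which is below 3/4.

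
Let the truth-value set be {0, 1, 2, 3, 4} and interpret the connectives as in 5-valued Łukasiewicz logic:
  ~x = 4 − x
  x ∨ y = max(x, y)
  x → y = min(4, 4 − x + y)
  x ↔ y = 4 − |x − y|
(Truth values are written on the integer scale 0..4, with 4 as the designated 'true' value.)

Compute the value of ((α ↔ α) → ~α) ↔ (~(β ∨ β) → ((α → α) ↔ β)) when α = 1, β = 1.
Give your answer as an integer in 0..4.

α ↔ α = 1 ↔ 1 = 4
~α = ~1 = 3
(α ↔ α) → ~α = 4 → 3 = 3
β ∨ β = 1 ∨ 1 = 1
~(β ∨ β) = ~1 = 3
α → α = 1 → 1 = 4
(α → α) ↔ β = 4 ↔ 1 = 1
~(β ∨ β) → ((α → α) ↔ β) = 3 → 1 = 2
((α ↔ α) → ~α) ↔ (~(β ∨ β) → ((α → α) ↔ β)) = 3 ↔ 2 = 3

3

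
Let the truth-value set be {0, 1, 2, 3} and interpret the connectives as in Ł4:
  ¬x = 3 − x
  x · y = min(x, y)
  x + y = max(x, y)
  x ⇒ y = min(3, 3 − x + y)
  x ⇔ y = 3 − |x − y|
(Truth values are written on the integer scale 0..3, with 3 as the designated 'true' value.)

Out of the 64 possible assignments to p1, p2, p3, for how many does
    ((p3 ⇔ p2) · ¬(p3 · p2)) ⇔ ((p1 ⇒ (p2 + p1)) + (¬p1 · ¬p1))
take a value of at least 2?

24

value 3: 4 assignments (counts)
value 2: 20 assignments (counts)
value 1: 28 assignments
value 0: 12 assignments
So 24 of the 64 assignments meet the threshold.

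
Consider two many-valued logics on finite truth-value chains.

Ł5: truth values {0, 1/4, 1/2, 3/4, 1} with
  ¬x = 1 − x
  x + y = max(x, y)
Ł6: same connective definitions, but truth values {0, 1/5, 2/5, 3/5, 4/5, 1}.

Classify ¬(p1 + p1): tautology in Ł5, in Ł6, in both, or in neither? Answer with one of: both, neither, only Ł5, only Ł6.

In Ł5: at p1 = 1/4 the value is 3/4 — not a tautology.
In Ł6: at p1 = 1/5 the value is 4/5 — not a tautology.

neither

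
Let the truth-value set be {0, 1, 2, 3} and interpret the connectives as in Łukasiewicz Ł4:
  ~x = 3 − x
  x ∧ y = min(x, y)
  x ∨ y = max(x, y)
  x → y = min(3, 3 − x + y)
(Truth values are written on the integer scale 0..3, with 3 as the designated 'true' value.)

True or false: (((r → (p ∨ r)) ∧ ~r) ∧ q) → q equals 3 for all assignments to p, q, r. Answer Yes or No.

At p = 1, q = 1, r = 1, for instance:
p ∨ r = 1 ∨ 1 = 1
r → (p ∨ r) = 1 → 1 = 3
~r = ~1 = 2
(r → (p ∨ r)) ∧ ~r = 3 ∧ 2 = 2
((r → (p ∨ r)) ∧ ~r) ∧ q = 2 ∧ 1 = 1
(((r → (p ∨ r)) ∧ ~r) ∧ q) → q = 1 → 1 = 3
and checking the remaining 63 assignments likewise gives ≥ 3 in every case.

Yes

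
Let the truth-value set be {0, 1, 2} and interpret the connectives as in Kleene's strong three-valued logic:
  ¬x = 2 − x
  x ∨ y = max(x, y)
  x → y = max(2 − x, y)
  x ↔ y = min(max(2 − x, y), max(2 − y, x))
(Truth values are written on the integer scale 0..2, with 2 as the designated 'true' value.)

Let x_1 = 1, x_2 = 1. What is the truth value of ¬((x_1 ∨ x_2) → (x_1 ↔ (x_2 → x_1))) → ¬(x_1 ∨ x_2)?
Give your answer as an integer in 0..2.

1

x_1 ∨ x_2 = 1 ∨ 1 = 1
x_2 → x_1 = 1 → 1 = 1
x_1 ↔ (x_2 → x_1) = 1 ↔ 1 = 1
(x_1 ∨ x_2) → (x_1 ↔ (x_2 → x_1)) = 1 → 1 = 1
¬((x_1 ∨ x_2) → (x_1 ↔ (x_2 → x_1))) = ¬1 = 1
x_1 ∨ x_2 = 1 ∨ 1 = 1
¬(x_1 ∨ x_2) = ¬1 = 1
¬((x_1 ∨ x_2) → (x_1 ↔ (x_2 → x_1))) → ¬(x_1 ∨ x_2) = 1 → 1 = 1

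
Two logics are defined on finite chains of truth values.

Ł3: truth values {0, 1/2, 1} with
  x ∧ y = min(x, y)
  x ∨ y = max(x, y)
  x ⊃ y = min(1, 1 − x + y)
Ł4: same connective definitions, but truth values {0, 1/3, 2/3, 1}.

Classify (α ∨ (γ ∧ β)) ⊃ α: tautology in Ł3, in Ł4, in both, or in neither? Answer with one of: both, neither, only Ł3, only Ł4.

neither

In Ł3: at α = 0, β = 1/2, γ = 1/2 the value is 1/2 — not a tautology.
In Ł4: at α = 0, β = 1/3, γ = 1/3 the value is 2/3 — not a tautology.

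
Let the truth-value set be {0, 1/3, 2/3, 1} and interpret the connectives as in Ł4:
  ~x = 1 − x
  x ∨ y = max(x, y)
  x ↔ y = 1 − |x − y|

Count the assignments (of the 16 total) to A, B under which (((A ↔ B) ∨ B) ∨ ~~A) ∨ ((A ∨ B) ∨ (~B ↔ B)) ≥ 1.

10

A = 0, B = 0 ↦ 1  ≥
A = 0, B = 1/3 ↦ 2/3  <
A = 0, B = 2/3 ↦ 2/3  <
A = 0, B = 1 ↦ 1  ≥
A = 1/3, B = 0 ↦ 2/3  <
A = 1/3, B = 1/3 ↦ 1  ≥
A = 1/3, B = 2/3 ↦ 2/3  <
A = 1/3, B = 1 ↦ 1  ≥
A = 2/3, B = 0 ↦ 2/3  <
A = 2/3, B = 1/3 ↦ 2/3  <
A = 2/3, B = 2/3 ↦ 1  ≥
A = 2/3, B = 1 ↦ 1  ≥
A = 1, B = 0 ↦ 1  ≥
A = 1, B = 1/3 ↦ 1  ≥
A = 1, B = 2/3 ↦ 1  ≥
A = 1, B = 1 ↦ 1  ≥
So 10 of the 16 assignments meet the threshold.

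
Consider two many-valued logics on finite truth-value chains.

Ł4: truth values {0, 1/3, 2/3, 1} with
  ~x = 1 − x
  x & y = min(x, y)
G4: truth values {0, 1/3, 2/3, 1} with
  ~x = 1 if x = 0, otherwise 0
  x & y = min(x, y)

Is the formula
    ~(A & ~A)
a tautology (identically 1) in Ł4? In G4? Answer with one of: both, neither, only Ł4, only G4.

In Ł4: at A = 1/3 the value is 2/3 — not a tautology.
In G4: every assignment gives 1 — tautology.

only G4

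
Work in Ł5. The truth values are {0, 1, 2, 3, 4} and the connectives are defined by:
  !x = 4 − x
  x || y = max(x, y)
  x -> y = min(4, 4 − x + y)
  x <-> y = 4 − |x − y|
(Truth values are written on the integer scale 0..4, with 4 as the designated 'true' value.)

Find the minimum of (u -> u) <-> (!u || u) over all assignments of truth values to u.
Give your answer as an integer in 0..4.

2

Take u = 2:
u -> u = 2 -> 2 = 4
!u = !2 = 2
!u || u = 2 || 2 = 2
(u -> u) <-> (!u || u) = 4 <-> 2 = 2
No assignment yields a value below 2, so this is the minimum.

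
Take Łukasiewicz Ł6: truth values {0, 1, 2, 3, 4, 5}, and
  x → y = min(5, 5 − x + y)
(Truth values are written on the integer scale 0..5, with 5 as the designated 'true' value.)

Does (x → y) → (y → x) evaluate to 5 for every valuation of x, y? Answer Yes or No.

No

Counterexample: take x = 0, y = 1.
x → y = 0 → 1 = 5
y → x = 1 → 0 = 4
(x → y) → (y → x) = 5 → 4 = 4
This gives 4 ≠ 5.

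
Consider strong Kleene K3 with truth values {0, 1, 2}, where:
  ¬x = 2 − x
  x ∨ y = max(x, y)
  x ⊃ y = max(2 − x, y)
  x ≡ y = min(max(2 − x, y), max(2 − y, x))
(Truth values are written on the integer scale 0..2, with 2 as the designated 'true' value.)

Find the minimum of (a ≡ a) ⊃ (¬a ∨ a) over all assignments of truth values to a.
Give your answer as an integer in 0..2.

1

Take a = 1:
a ≡ a = 1 ≡ 1 = 1
¬a = ¬1 = 1
¬a ∨ a = 1 ∨ 1 = 1
(a ≡ a) ⊃ (¬a ∨ a) = 1 ⊃ 1 = 1
No assignment yields a value below 1, so this is the minimum.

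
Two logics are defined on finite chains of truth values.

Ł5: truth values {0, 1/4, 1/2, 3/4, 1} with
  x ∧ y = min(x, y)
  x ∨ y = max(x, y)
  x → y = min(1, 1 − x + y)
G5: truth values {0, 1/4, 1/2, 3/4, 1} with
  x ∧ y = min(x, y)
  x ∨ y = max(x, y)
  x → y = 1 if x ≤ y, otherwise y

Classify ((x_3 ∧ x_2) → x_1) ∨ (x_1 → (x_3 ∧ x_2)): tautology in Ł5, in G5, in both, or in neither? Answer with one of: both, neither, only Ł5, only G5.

both

In Ł5: every assignment gives 1 — tautology.
In G5: every assignment gives 1 — tautology.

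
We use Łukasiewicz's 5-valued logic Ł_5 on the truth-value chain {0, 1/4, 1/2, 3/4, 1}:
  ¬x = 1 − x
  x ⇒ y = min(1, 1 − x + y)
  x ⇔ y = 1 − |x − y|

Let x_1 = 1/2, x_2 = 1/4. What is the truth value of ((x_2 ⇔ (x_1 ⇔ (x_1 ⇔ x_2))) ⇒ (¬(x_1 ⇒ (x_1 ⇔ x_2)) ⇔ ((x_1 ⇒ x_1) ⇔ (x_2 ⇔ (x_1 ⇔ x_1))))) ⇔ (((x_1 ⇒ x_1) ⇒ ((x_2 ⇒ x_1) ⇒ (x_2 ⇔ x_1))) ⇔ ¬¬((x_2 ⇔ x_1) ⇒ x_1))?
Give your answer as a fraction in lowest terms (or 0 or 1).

x_1 ⇔ x_2 = 1/2 ⇔ 1/4 = 3/4
x_1 ⇔ (x_1 ⇔ x_2) = 1/2 ⇔ 3/4 = 3/4
x_2 ⇔ (x_1 ⇔ (x_1 ⇔ x_2)) = 1/4 ⇔ 3/4 = 1/2
x_1 ⇔ x_2 = 1/2 ⇔ 1/4 = 3/4
x_1 ⇒ (x_1 ⇔ x_2) = 1/2 ⇒ 3/4 = 1
¬(x_1 ⇒ (x_1 ⇔ x_2)) = ¬1 = 0
x_1 ⇒ x_1 = 1/2 ⇒ 1/2 = 1
x_1 ⇔ x_1 = 1/2 ⇔ 1/2 = 1
x_2 ⇔ (x_1 ⇔ x_1) = 1/4 ⇔ 1 = 1/4
(x_1 ⇒ x_1) ⇔ (x_2 ⇔ (x_1 ⇔ x_1)) = 1 ⇔ 1/4 = 1/4
¬(x_1 ⇒ (x_1 ⇔ x_2)) ⇔ ((x_1 ⇒ x_1) ⇔ (x_2 ⇔ (x_1 ⇔ x_1))) = 0 ⇔ 1/4 = 3/4
(x_2 ⇔ (x_1 ⇔ (x_1 ⇔ x_2))) ⇒ (¬(x_1 ⇒ (x_1 ⇔ x_2)) ⇔ ((x_1 ⇒ x_1) ⇔ (x_2 ⇔ (x_1 ⇔ x_1)))) = 1/2 ⇒ 3/4 = 1
x_1 ⇒ x_1 = 1/2 ⇒ 1/2 = 1
x_2 ⇒ x_1 = 1/4 ⇒ 1/2 = 1
x_2 ⇔ x_1 = 1/4 ⇔ 1/2 = 3/4
(x_2 ⇒ x_1) ⇒ (x_2 ⇔ x_1) = 1 ⇒ 3/4 = 3/4
(x_1 ⇒ x_1) ⇒ ((x_2 ⇒ x_1) ⇒ (x_2 ⇔ x_1)) = 1 ⇒ 3/4 = 3/4
x_2 ⇔ x_1 = 1/4 ⇔ 1/2 = 3/4
(x_2 ⇔ x_1) ⇒ x_1 = 3/4 ⇒ 1/2 = 3/4
¬((x_2 ⇔ x_1) ⇒ x_1) = ¬3/4 = 1/4
¬¬((x_2 ⇔ x_1) ⇒ x_1) = ¬1/4 = 3/4
((x_1 ⇒ x_1) ⇒ ((x_2 ⇒ x_1) ⇒ (x_2 ⇔ x_1))) ⇔ ¬¬((x_2 ⇔ x_1) ⇒ x_1) = 3/4 ⇔ 3/4 = 1
((x_2 ⇔ (x_1 ⇔ (x_1 ⇔ x_2))) ⇒ (¬(x_1 ⇒ (x_1 ⇔ x_2)) ⇔ ((x_1 ⇒ x_1) ⇔ (x_2 ⇔ (x_1 ⇔ x_1))))) ⇔ (((x_1 ⇒ x_1) ⇒ ((x_2 ⇒ x_1) ⇒ (x_2 ⇔ x_1))) ⇔ ¬¬((x_2 ⇔ x_1) ⇒ x_1)) = 1 ⇔ 1 = 1

1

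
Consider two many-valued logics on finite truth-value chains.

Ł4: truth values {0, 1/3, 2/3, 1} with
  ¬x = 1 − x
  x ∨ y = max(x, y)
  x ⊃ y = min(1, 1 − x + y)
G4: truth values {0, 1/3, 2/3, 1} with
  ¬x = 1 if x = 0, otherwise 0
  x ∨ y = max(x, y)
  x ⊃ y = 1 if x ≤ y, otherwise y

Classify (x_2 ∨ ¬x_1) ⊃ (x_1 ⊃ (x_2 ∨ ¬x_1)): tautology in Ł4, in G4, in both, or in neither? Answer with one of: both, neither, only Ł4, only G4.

In Ł4: every assignment gives 1 — tautology.
In G4: every assignment gives 1 — tautology.

both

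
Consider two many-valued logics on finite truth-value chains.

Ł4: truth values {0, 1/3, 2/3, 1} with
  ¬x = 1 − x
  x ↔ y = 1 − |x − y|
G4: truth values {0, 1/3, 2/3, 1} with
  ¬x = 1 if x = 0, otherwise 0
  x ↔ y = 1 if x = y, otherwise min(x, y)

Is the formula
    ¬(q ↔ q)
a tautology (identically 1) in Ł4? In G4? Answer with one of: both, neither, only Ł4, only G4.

neither

In Ł4: at q = 0 the value is 0 — not a tautology.
In G4: at q = 0 the value is 0 — not a tautology.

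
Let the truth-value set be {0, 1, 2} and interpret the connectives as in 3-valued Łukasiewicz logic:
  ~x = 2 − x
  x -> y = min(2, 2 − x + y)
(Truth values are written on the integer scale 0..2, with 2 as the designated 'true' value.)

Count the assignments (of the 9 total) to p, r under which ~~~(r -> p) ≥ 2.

1

p = 0, r = 0 ↦ 0  <
p = 0, r = 1 ↦ 1  <
p = 0, r = 2 ↦ 2  ≥
p = 1, r = 0 ↦ 0  <
p = 1, r = 1 ↦ 0  <
p = 1, r = 2 ↦ 1  <
p = 2, r = 0 ↦ 0  <
p = 2, r = 1 ↦ 0  <
p = 2, r = 2 ↦ 0  <
So 1 of the 9 assignments meets the threshold.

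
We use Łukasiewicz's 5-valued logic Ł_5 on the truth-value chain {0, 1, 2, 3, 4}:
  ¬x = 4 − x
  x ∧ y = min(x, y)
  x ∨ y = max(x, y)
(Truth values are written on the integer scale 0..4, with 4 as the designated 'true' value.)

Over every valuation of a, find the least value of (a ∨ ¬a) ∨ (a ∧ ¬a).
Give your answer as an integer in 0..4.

Take a = 2:
¬a = ¬2 = 2
a ∨ ¬a = 2 ∨ 2 = 2
¬a = ¬2 = 2
a ∧ ¬a = 2 ∧ 2 = 2
(a ∨ ¬a) ∨ (a ∧ ¬a) = 2 ∨ 2 = 2
No assignment yields a value below 2, so this is the minimum.

2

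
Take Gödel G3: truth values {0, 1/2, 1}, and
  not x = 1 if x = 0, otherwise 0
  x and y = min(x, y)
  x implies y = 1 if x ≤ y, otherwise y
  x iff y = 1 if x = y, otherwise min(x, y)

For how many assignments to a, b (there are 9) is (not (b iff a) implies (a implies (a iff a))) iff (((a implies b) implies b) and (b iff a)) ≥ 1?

a = 0, b = 0 ↦ 0  <
a = 0, b = 1/2 ↦ 0  <
a = 0, b = 1 ↦ 0  <
a = 1/2, b = 0 ↦ 0  <
a = 1/2, b = 1/2 ↦ 1/2  <
a = 1/2, b = 1 ↦ 1/2  <
a = 1, b = 0 ↦ 0  <
a = 1, b = 1/2 ↦ 1/2  <
a = 1, b = 1 ↦ 1  ≥
So 1 of the 9 assignments meets the threshold.

1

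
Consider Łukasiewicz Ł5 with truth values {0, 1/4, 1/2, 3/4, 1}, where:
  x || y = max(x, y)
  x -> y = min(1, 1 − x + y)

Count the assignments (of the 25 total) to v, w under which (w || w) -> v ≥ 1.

15

value 1: 15 assignments (counts)
value 3/4: 4 assignments
value 1/2: 3 assignments
value 1/4: 2 assignments
value 0: 1 assignment
So 15 of the 25 assignments meet the threshold.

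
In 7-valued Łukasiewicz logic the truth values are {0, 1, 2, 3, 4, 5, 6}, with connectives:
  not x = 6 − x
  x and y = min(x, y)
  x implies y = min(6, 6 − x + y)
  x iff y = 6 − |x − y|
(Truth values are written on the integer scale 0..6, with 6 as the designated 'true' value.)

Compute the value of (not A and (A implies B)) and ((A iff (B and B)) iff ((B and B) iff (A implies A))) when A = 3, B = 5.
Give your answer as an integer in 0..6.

not A = not 3 = 3
A implies B = 3 implies 5 = 6
not A and (A implies B) = 3 and 6 = 3
B and B = 5 and 5 = 5
A iff (B and B) = 3 iff 5 = 4
B and B = 5 and 5 = 5
A implies A = 3 implies 3 = 6
(B and B) iff (A implies A) = 5 iff 6 = 5
(A iff (B and B)) iff ((B and B) iff (A implies A)) = 4 iff 5 = 5
(not A and (A implies B)) and ((A iff (B and B)) iff ((B and B) iff (A implies A))) = 3 and 5 = 3

3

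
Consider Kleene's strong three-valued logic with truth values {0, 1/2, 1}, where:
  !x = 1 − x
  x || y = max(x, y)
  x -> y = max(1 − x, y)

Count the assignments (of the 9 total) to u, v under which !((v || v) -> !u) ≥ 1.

u = 0, v = 0 ↦ 0  <
u = 0, v = 1/2 ↦ 0  <
u = 0, v = 1 ↦ 0  <
u = 1/2, v = 0 ↦ 0  <
u = 1/2, v = 1/2 ↦ 1/2  <
u = 1/2, v = 1 ↦ 1/2  <
u = 1, v = 0 ↦ 0  <
u = 1, v = 1/2 ↦ 1/2  <
u = 1, v = 1 ↦ 1  ≥
So 1 of the 9 assignments meets the threshold.

1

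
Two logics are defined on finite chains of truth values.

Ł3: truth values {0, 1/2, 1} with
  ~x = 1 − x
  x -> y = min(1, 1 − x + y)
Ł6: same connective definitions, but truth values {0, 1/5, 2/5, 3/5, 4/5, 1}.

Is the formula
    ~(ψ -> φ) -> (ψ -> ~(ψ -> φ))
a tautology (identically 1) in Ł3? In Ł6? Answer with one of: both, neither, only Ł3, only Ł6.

both

In Ł3: every assignment gives 1 — tautology.
In Ł6: every assignment gives 1 — tautology.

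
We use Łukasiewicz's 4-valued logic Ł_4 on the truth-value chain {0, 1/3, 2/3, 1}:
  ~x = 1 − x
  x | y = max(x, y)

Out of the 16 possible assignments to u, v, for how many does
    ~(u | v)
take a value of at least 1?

1

u = 0, v = 0 ↦ 1  ≥
u = 0, v = 1/3 ↦ 2/3  <
u = 0, v = 2/3 ↦ 1/3  <
u = 0, v = 1 ↦ 0  <
u = 1/3, v = 0 ↦ 2/3  <
u = 1/3, v = 1/3 ↦ 2/3  <
u = 1/3, v = 2/3 ↦ 1/3  <
u = 1/3, v = 1 ↦ 0  <
u = 2/3, v = 0 ↦ 1/3  <
u = 2/3, v = 1/3 ↦ 1/3  <
u = 2/3, v = 2/3 ↦ 1/3  <
u = 2/3, v = 1 ↦ 0  <
u = 1, v = 0 ↦ 0  <
u = 1, v = 1/3 ↦ 0  <
u = 1, v = 2/3 ↦ 0  <
u = 1, v = 1 ↦ 0  <
So 1 of the 16 assignments meets the threshold.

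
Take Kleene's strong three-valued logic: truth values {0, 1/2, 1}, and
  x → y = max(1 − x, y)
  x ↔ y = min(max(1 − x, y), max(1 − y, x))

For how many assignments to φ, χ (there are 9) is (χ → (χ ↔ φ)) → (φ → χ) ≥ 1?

φ = 0, χ = 0 ↦ 1  ≥
φ = 0, χ = 1/2 ↦ 1  ≥
φ = 0, χ = 1 ↦ 1  ≥
φ = 1/2, χ = 0 ↦ 1/2  <
φ = 1/2, χ = 1/2 ↦ 1/2  <
φ = 1/2, χ = 1 ↦ 1  ≥
φ = 1, χ = 0 ↦ 0  <
φ = 1, χ = 1/2 ↦ 1/2  <
φ = 1, χ = 1 ↦ 1  ≥
So 5 of the 9 assignments meet the threshold.

5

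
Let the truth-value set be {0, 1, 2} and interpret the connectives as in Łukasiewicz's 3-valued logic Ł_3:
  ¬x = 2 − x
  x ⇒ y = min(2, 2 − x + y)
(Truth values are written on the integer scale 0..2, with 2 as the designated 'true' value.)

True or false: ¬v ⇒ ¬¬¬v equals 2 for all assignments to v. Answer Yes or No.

v = 0 ↦ 2
v = 1 ↦ 2
v = 2 ↦ 2
Every assignment gives a value ≥ 2.

Yes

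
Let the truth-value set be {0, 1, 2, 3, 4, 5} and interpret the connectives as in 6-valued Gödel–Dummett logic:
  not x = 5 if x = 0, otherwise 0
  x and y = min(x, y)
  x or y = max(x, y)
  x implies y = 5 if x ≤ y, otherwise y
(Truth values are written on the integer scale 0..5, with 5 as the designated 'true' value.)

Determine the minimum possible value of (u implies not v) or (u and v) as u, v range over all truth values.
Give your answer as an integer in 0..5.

1

Take u = 1, v = 1:
not v = not 1 = 0
u implies not v = 1 implies 0 = 0
u and v = 1 and 1 = 1
(u implies not v) or (u and v) = 0 or 1 = 1
No assignment yields a value below 1, so this is the minimum.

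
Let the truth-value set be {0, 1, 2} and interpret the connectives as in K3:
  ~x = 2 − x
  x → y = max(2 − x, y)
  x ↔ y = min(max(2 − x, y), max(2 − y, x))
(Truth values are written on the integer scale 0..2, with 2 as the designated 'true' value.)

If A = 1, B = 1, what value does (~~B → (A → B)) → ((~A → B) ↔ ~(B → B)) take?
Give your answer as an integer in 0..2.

1

~B = ~1 = 1
~~B = ~1 = 1
A → B = 1 → 1 = 1
~~B → (A → B) = 1 → 1 = 1
~A = ~1 = 1
~A → B = 1 → 1 = 1
B → B = 1 → 1 = 1
~(B → B) = ~1 = 1
(~A → B) ↔ ~(B → B) = 1 ↔ 1 = 1
(~~B → (A → B)) → ((~A → B) ↔ ~(B → B)) = 1 → 1 = 1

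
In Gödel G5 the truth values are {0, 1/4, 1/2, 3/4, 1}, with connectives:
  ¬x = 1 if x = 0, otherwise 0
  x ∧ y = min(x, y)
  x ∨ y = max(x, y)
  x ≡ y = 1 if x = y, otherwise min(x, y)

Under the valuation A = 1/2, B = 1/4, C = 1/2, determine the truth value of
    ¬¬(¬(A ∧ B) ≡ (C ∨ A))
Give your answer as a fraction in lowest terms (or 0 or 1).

A ∧ B = 1/2 ∧ 1/4 = 1/4
¬(A ∧ B) = ¬1/4 = 0
C ∨ A = 1/2 ∨ 1/2 = 1/2
¬(A ∧ B) ≡ (C ∨ A) = 0 ≡ 1/2 = 0
¬(¬(A ∧ B) ≡ (C ∨ A)) = ¬0 = 1
¬¬(¬(A ∧ B) ≡ (C ∨ A)) = ¬1 = 0

0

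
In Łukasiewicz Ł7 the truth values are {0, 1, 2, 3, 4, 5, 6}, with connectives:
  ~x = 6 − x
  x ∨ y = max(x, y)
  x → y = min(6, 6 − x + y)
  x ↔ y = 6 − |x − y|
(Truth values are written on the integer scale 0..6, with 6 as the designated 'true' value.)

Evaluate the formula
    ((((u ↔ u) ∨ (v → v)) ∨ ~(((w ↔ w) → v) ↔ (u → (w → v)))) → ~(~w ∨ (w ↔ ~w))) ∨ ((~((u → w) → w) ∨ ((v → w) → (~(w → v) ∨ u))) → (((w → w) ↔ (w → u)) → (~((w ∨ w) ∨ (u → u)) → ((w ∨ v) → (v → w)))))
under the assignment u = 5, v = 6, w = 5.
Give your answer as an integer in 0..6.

6

u ↔ u = 5 ↔ 5 = 6
v → v = 6 → 6 = 6
(u ↔ u) ∨ (v → v) = 6 ∨ 6 = 6
w ↔ w = 5 ↔ 5 = 6
(w ↔ w) → v = 6 → 6 = 6
w → v = 5 → 6 = 6
u → (w → v) = 5 → 6 = 6
((w ↔ w) → v) ↔ (u → (w → v)) = 6 ↔ 6 = 6
~(((w ↔ w) → v) ↔ (u → (w → v))) = ~6 = 0
((u ↔ u) ∨ (v → v)) ∨ ~(((w ↔ w) → v) ↔ (u → (w → v))) = 6 ∨ 0 = 6
~w = ~5 = 1
~w = ~5 = 1
w ↔ ~w = 5 ↔ 1 = 2
~w ∨ (w ↔ ~w) = 1 ∨ 2 = 2
~(~w ∨ (w ↔ ~w)) = ~2 = 4
(((u ↔ u) ∨ (v → v)) ∨ ~(((w ↔ w) → v) ↔ (u → (w → v)))) → ~(~w ∨ (w ↔ ~w)) = 6 → 4 = 4
u → w = 5 → 5 = 6
(u → w) → w = 6 → 5 = 5
~((u → w) → w) = ~5 = 1
v → w = 6 → 5 = 5
w → v = 5 → 6 = 6
~(w → v) = ~6 = 0
~(w → v) ∨ u = 0 ∨ 5 = 5
(v → w) → (~(w → v) ∨ u) = 5 → 5 = 6
~((u → w) → w) ∨ ((v → w) → (~(w → v) ∨ u)) = 1 ∨ 6 = 6
w → w = 5 → 5 = 6
w → u = 5 → 5 = 6
(w → w) ↔ (w → u) = 6 ↔ 6 = 6
w ∨ w = 5 ∨ 5 = 5
u → u = 5 → 5 = 6
(w ∨ w) ∨ (u → u) = 5 ∨ 6 = 6
~((w ∨ w) ∨ (u → u)) = ~6 = 0
w ∨ v = 5 ∨ 6 = 6
v → w = 6 → 5 = 5
(w ∨ v) → (v → w) = 6 → 5 = 5
~((w ∨ w) ∨ (u → u)) → ((w ∨ v) → (v → w)) = 0 → 5 = 6
((w → w) ↔ (w → u)) → (~((w ∨ w) ∨ (u → u)) → ((w ∨ v) → (v → w))) = 6 → 6 = 6
(~((u → w) → w) ∨ ((v → w) → (~(w → v) ∨ u))) → (((w → w) ↔ (w → u)) → (~((w ∨ w) ∨ (u → u)) → ((w ∨ v) → (v → w)))) = 6 → 6 = 6
((((u ↔ u) ∨ (v → v)) ∨ ~(((w ↔ w) → v) ↔ (u → (w → v)))) → ~(~w ∨ (w ↔ ~w))) ∨ ((~((u → w) → w) ∨ ((v → w) → (~(w → v) ∨ u))) → (((w → w) ↔ (w → u)) → (~((w ∨ w) ∨ (u → u)) → ((w ∨ v) → (v → w))))) = 4 ∨ 6 = 6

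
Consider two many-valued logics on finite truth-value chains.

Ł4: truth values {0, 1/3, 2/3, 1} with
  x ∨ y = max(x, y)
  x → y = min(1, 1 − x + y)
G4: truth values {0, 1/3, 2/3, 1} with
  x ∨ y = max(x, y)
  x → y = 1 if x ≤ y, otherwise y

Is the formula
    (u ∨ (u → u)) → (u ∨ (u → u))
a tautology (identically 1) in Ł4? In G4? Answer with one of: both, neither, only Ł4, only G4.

both

In Ł4: every assignment gives 1 — tautology.
In G4: every assignment gives 1 — tautology.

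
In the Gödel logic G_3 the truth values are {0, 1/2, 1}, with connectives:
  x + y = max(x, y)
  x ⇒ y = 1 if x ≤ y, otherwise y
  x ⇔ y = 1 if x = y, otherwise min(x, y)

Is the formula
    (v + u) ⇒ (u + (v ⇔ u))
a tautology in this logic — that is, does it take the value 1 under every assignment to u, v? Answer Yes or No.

Counterexample: take u = 0, v = 1/2.
v + u = 1/2 + 0 = 1/2
v ⇔ u = 1/2 ⇔ 0 = 0
u + (v ⇔ u) = 0 + 0 = 0
(v + u) ⇒ (u + (v ⇔ u)) = 1/2 ⇒ 0 = 0
This gives 0 ≠ 1.

No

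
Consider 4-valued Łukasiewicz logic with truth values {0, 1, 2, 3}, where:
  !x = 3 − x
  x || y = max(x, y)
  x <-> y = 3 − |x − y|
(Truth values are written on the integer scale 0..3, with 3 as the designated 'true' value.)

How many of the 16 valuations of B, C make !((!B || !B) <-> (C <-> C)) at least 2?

B = 0, C = 0 ↦ 0  <
B = 0, C = 1 ↦ 0  <
B = 0, C = 2 ↦ 0  <
B = 0, C = 3 ↦ 0  <
B = 1, C = 0 ↦ 1  <
B = 1, C = 1 ↦ 1  <
B = 1, C = 2 ↦ 1  <
B = 1, C = 3 ↦ 1  <
B = 2, C = 0 ↦ 2  ≥
B = 2, C = 1 ↦ 2  ≥
B = 2, C = 2 ↦ 2  ≥
B = 2, C = 3 ↦ 2  ≥
B = 3, C = 0 ↦ 3  ≥
B = 3, C = 1 ↦ 3  ≥
B = 3, C = 2 ↦ 3  ≥
B = 3, C = 3 ↦ 3  ≥
So 8 of the 16 assignments meet the threshold.

8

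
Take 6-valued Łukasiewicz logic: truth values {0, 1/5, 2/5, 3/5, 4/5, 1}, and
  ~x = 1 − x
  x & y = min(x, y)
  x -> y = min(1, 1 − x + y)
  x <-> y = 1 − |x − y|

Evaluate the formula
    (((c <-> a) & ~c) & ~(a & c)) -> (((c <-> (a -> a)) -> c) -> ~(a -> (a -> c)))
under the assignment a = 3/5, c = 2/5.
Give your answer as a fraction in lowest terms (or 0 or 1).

c <-> a = 2/5 <-> 3/5 = 4/5
~c = ~2/5 = 3/5
(c <-> a) & ~c = 4/5 & 3/5 = 3/5
a & c = 3/5 & 2/5 = 2/5
~(a & c) = ~2/5 = 3/5
((c <-> a) & ~c) & ~(a & c) = 3/5 & 3/5 = 3/5
a -> a = 3/5 -> 3/5 = 1
c <-> (a -> a) = 2/5 <-> 1 = 2/5
(c <-> (a -> a)) -> c = 2/5 -> 2/5 = 1
a -> c = 3/5 -> 2/5 = 4/5
a -> (a -> c) = 3/5 -> 4/5 = 1
~(a -> (a -> c)) = ~1 = 0
((c <-> (a -> a)) -> c) -> ~(a -> (a -> c)) = 1 -> 0 = 0
(((c <-> a) & ~c) & ~(a & c)) -> (((c <-> (a -> a)) -> c) -> ~(a -> (a -> c))) = 3/5 -> 0 = 2/5

2/5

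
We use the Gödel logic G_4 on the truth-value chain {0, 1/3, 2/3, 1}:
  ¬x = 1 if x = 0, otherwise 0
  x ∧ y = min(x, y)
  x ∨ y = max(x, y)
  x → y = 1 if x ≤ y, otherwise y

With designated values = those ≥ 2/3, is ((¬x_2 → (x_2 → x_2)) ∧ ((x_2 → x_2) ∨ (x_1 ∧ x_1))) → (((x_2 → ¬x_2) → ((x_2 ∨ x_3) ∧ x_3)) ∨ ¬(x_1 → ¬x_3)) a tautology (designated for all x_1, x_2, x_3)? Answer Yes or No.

Counterexample: take x_1 = 0, x_2 = 0, x_3 = 0.
¬x_2 = ¬0 = 1
x_2 → x_2 = 0 → 0 = 1
¬x_2 → (x_2 → x_2) = 1 → 1 = 1
x_2 → x_2 = 0 → 0 = 1
x_1 ∧ x_1 = 0 ∧ 0 = 0
(x_2 → x_2) ∨ (x_1 ∧ x_1) = 1 ∨ 0 = 1
(¬x_2 → (x_2 → x_2)) ∧ ((x_2 → x_2) ∨ (x_1 ∧ x_1)) = 1 ∧ 1 = 1
¬x_2 = ¬0 = 1
x_2 → ¬x_2 = 0 → 1 = 1
x_2 ∨ x_3 = 0 ∨ 0 = 0
(x_2 ∨ x_3) ∧ x_3 = 0 ∧ 0 = 0
(x_2 → ¬x_2) → ((x_2 ∨ x_3) ∧ x_3) = 1 → 0 = 0
¬x_3 = ¬0 = 1
x_1 → ¬x_3 = 0 → 1 = 1
¬(x_1 → ¬x_3) = ¬1 = 0
((x_2 → ¬x_2) → ((x_2 ∨ x_3) ∧ x_3)) ∨ ¬(x_1 → ¬x_3) = 0 ∨ 0 = 0
((¬x_2 → (x_2 → x_2)) ∧ ((x_2 → x_2) ∨ (x_1 ∧ x_1))) → (((x_2 → ¬x_2) → ((x_2 ∨ x_3) ∧ x_3)) ∨ ¬(x_1 → ¬x_3)) = 1 → 0 = 0
This gives 0, which is below 2/3.

No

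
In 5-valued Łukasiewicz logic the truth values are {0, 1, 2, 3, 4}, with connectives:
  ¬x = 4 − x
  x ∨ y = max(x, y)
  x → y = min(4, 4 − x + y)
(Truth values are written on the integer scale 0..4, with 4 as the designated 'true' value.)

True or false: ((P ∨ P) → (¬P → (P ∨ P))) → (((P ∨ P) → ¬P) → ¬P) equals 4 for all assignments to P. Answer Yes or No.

Counterexample: take P = 1.
P ∨ P = 1 ∨ 1 = 1
¬P = ¬1 = 3
¬P → (P ∨ P) = 3 → 1 = 2
(P ∨ P) → (¬P → (P ∨ P)) = 1 → 2 = 4
P ∨ P = 1 ∨ 1 = 1
¬P = ¬1 = 3
(P ∨ P) → ¬P = 1 → 3 = 4
¬P = ¬1 = 3
((P ∨ P) → ¬P) → ¬P = 4 → 3 = 3
((P ∨ P) → (¬P → (P ∨ P))) → (((P ∨ P) → ¬P) → ¬P) = 4 → 3 = 3
This gives 3 ≠ 4.

No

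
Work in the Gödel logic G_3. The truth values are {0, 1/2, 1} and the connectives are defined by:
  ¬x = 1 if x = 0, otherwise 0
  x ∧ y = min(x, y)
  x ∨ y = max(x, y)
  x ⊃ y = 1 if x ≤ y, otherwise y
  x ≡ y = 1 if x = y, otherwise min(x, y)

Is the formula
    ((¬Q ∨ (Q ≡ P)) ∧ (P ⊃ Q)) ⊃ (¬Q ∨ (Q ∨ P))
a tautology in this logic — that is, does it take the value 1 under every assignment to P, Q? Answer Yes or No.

No

Counterexample: take P = 1/2, Q = 1/2.
¬Q = ¬1/2 = 0
Q ≡ P = 1/2 ≡ 1/2 = 1
¬Q ∨ (Q ≡ P) = 0 ∨ 1 = 1
P ⊃ Q = 1/2 ⊃ 1/2 = 1
(¬Q ∨ (Q ≡ P)) ∧ (P ⊃ Q) = 1 ∧ 1 = 1
¬Q = ¬1/2 = 0
Q ∨ P = 1/2 ∨ 1/2 = 1/2
¬Q ∨ (Q ∨ P) = 0 ∨ 1/2 = 1/2
((¬Q ∨ (Q ≡ P)) ∧ (P ⊃ Q)) ⊃ (¬Q ∨ (Q ∨ P)) = 1 ⊃ 1/2 = 1/2
This gives 1/2 ≠ 1.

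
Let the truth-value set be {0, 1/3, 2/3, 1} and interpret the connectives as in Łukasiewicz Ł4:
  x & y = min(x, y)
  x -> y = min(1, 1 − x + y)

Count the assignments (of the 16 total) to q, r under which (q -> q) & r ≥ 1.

4

q = 0, r = 0 ↦ 0  <
q = 0, r = 1/3 ↦ 1/3  <
q = 0, r = 2/3 ↦ 2/3  <
q = 0, r = 1 ↦ 1  ≥
q = 1/3, r = 0 ↦ 0  <
q = 1/3, r = 1/3 ↦ 1/3  <
q = 1/3, r = 2/3 ↦ 2/3  <
q = 1/3, r = 1 ↦ 1  ≥
q = 2/3, r = 0 ↦ 0  <
q = 2/3, r = 1/3 ↦ 1/3  <
q = 2/3, r = 2/3 ↦ 2/3  <
q = 2/3, r = 1 ↦ 1  ≥
q = 1, r = 0 ↦ 0  <
q = 1, r = 1/3 ↦ 1/3  <
q = 1, r = 2/3 ↦ 2/3  <
q = 1, r = 1 ↦ 1  ≥
So 4 of the 16 assignments meet the threshold.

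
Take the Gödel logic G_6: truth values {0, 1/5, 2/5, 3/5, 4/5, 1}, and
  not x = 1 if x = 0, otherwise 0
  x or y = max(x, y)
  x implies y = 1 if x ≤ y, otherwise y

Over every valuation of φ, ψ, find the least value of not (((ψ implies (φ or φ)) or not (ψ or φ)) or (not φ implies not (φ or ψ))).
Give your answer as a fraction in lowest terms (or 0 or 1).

Take φ = 0, ψ = 0:
φ or φ = 0 or 0 = 0
ψ implies (φ or φ) = 0 implies 0 = 1
ψ or φ = 0 or 0 = 0
not (ψ or φ) = not 0 = 1
(ψ implies (φ or φ)) or not (ψ or φ) = 1 or 1 = 1
not φ = not 0 = 1
φ or ψ = 0 or 0 = 0
not (φ or ψ) = not 0 = 1
not φ implies not (φ or ψ) = 1 implies 1 = 1
((ψ implies (φ or φ)) or not (ψ or φ)) or (not φ implies not (φ or ψ)) = 1 or 1 = 1
not (((ψ implies (φ or φ)) or not (ψ or φ)) or (not φ implies not (φ or ψ))) = not 1 = 0
No assignment yields a value below 0, so this is the minimum.

0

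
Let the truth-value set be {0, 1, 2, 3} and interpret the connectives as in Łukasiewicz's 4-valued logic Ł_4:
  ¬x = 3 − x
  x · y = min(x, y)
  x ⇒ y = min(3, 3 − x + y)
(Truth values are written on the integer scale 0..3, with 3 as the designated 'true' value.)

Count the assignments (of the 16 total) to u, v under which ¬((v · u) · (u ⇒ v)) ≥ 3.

7

u = 0, v = 0 ↦ 3  ≥
u = 0, v = 1 ↦ 3  ≥
u = 0, v = 2 ↦ 3  ≥
u = 0, v = 3 ↦ 3  ≥
u = 1, v = 0 ↦ 3  ≥
u = 1, v = 1 ↦ 2  <
u = 1, v = 2 ↦ 2  <
u = 1, v = 3 ↦ 2  <
u = 2, v = 0 ↦ 3  ≥
u = 2, v = 1 ↦ 2  <
u = 2, v = 2 ↦ 1  <
u = 2, v = 3 ↦ 1  <
u = 3, v = 0 ↦ 3  ≥
u = 3, v = 1 ↦ 2  <
u = 3, v = 2 ↦ 1  <
u = 3, v = 3 ↦ 0  <
So 7 of the 16 assignments meet the threshold.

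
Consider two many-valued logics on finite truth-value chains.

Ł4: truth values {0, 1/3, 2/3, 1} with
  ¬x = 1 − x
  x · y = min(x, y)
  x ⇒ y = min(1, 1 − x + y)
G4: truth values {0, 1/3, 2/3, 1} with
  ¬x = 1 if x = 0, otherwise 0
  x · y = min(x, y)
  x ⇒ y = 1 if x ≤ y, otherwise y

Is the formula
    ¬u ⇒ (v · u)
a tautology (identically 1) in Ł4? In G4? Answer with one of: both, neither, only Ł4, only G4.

In Ł4: at u = 0, v = 0 the value is 0 — not a tautology.
In G4: at u = 0, v = 0 the value is 0 — not a tautology.

neither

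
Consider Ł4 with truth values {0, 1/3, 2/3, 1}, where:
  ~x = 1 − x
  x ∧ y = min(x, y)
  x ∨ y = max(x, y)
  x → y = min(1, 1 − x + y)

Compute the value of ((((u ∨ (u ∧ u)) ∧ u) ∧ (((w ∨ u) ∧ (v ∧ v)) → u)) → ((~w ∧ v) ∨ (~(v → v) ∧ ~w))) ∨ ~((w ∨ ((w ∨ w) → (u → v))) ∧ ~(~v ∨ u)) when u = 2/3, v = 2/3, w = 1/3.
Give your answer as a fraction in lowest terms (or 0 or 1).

u ∧ u = 2/3 ∧ 2/3 = 2/3
u ∨ (u ∧ u) = 2/3 ∨ 2/3 = 2/3
(u ∨ (u ∧ u)) ∧ u = 2/3 ∧ 2/3 = 2/3
w ∨ u = 1/3 ∨ 2/3 = 2/3
v ∧ v = 2/3 ∧ 2/3 = 2/3
(w ∨ u) ∧ (v ∧ v) = 2/3 ∧ 2/3 = 2/3
((w ∨ u) ∧ (v ∧ v)) → u = 2/3 → 2/3 = 1
((u ∨ (u ∧ u)) ∧ u) ∧ (((w ∨ u) ∧ (v ∧ v)) → u) = 2/3 ∧ 1 = 2/3
~w = ~1/3 = 2/3
~w ∧ v = 2/3 ∧ 2/3 = 2/3
v → v = 2/3 → 2/3 = 1
~(v → v) = ~1 = 0
~w = ~1/3 = 2/3
~(v → v) ∧ ~w = 0 ∧ 2/3 = 0
(~w ∧ v) ∨ (~(v → v) ∧ ~w) = 2/3 ∨ 0 = 2/3
(((u ∨ (u ∧ u)) ∧ u) ∧ (((w ∨ u) ∧ (v ∧ v)) → u)) → ((~w ∧ v) ∨ (~(v → v) ∧ ~w)) = 2/3 → 2/3 = 1
w ∨ w = 1/3 ∨ 1/3 = 1/3
u → v = 2/3 → 2/3 = 1
(w ∨ w) → (u → v) = 1/3 → 1 = 1
w ∨ ((w ∨ w) → (u → v)) = 1/3 ∨ 1 = 1
~v = ~2/3 = 1/3
~v ∨ u = 1/3 ∨ 2/3 = 2/3
~(~v ∨ u) = ~2/3 = 1/3
(w ∨ ((w ∨ w) → (u → v))) ∧ ~(~v ∨ u) = 1 ∧ 1/3 = 1/3
~((w ∨ ((w ∨ w) → (u → v))) ∧ ~(~v ∨ u)) = ~1/3 = 2/3
((((u ∨ (u ∧ u)) ∧ u) ∧ (((w ∨ u) ∧ (v ∧ v)) → u)) → ((~w ∧ v) ∨ (~(v → v) ∧ ~w))) ∨ ~((w ∨ ((w ∨ w) → (u → v))) ∧ ~(~v ∨ u)) = 1 ∨ 2/3 = 1

1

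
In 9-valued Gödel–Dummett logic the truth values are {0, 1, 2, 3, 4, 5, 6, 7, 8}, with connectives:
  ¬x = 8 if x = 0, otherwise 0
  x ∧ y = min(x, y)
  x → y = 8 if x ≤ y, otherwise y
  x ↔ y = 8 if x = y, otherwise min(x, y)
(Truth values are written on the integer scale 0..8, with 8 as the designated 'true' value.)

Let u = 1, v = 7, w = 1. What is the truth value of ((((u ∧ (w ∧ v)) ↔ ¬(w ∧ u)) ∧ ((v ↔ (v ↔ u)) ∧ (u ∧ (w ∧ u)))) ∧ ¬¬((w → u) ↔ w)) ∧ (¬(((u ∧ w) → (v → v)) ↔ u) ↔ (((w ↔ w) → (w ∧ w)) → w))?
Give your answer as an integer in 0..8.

w ∧ v = 1 ∧ 7 = 1
u ∧ (w ∧ v) = 1 ∧ 1 = 1
w ∧ u = 1 ∧ 1 = 1
¬(w ∧ u) = ¬1 = 0
(u ∧ (w ∧ v)) ↔ ¬(w ∧ u) = 1 ↔ 0 = 0
v ↔ u = 7 ↔ 1 = 1
v ↔ (v ↔ u) = 7 ↔ 1 = 1
w ∧ u = 1 ∧ 1 = 1
u ∧ (w ∧ u) = 1 ∧ 1 = 1
(v ↔ (v ↔ u)) ∧ (u ∧ (w ∧ u)) = 1 ∧ 1 = 1
((u ∧ (w ∧ v)) ↔ ¬(w ∧ u)) ∧ ((v ↔ (v ↔ u)) ∧ (u ∧ (w ∧ u))) = 0 ∧ 1 = 0
w → u = 1 → 1 = 8
(w → u) ↔ w = 8 ↔ 1 = 1
¬((w → u) ↔ w) = ¬1 = 0
¬¬((w → u) ↔ w) = ¬0 = 8
(((u ∧ (w ∧ v)) ↔ ¬(w ∧ u)) ∧ ((v ↔ (v ↔ u)) ∧ (u ∧ (w ∧ u)))) ∧ ¬¬((w → u) ↔ w) = 0 ∧ 8 = 0
u ∧ w = 1 ∧ 1 = 1
v → v = 7 → 7 = 8
(u ∧ w) → (v → v) = 1 → 8 = 8
((u ∧ w) → (v → v)) ↔ u = 8 ↔ 1 = 1
¬(((u ∧ w) → (v → v)) ↔ u) = ¬1 = 0
w ↔ w = 1 ↔ 1 = 8
w ∧ w = 1 ∧ 1 = 1
(w ↔ w) → (w ∧ w) = 8 → 1 = 1
((w ↔ w) → (w ∧ w)) → w = 1 → 1 = 8
¬(((u ∧ w) → (v → v)) ↔ u) ↔ (((w ↔ w) → (w ∧ w)) → w) = 0 ↔ 8 = 0
((((u ∧ (w ∧ v)) ↔ ¬(w ∧ u)) ∧ ((v ↔ (v ↔ u)) ∧ (u ∧ (w ∧ u)))) ∧ ¬¬((w → u) ↔ w)) ∧ (¬(((u ∧ w) → (v → v)) ↔ u) ↔ (((w ↔ w) → (w ∧ w)) → w)) = 0 ∧ 0 = 0

0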